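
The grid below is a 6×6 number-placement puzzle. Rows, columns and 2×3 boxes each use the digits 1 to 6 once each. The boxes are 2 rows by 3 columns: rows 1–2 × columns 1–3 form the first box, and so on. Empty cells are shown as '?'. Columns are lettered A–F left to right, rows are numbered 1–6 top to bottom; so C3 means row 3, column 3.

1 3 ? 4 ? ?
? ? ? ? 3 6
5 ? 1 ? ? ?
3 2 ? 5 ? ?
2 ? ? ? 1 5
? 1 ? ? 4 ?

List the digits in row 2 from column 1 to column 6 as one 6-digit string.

F1 = 2 (sole candidate).
A2 = 4: row 2 has {3,6}; col 1 has {1,2,3,5}; box has {1,3} → only 4 remains.
B2 = 5: row 2 has {3,4,6}; col 2 has {1,2,3}; box has {1,3,4} → only 5 remains.
C2 = 2: row 2 has {3,4,5,6}; col 3 has {1}; box has {1,3,4,5} → only 2 remains.
D2 = 1: row 2 has {2,3,4,5,6}; col 4 has {4,5}; box has {2,3,4,6} → only 1 remains.

452136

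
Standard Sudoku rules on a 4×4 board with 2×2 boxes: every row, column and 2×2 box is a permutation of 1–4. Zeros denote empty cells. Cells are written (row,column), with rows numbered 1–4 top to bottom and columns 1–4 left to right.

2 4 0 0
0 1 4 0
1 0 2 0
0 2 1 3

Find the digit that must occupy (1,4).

1

(1,3) = 3 (sole candidate).
(1,4) = 1: row 1 has {2,3,4}; col 4 has {3}; box has {3,4} → only 1 remains.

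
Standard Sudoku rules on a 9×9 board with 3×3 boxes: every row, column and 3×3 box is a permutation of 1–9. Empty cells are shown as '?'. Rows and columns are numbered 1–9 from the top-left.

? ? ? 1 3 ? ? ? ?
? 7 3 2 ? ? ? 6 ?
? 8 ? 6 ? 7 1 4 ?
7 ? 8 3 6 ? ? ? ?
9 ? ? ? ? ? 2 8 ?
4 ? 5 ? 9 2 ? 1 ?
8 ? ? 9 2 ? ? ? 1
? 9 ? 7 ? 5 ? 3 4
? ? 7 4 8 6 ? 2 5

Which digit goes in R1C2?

R3C5 = 5 (sole candidate).
R4C9 = 9 (sole candidate).
R5C4 = 5 (sole candidate).
R6C4 = 8 (sole candidate).
R7C6 = 3 (sole candidate).
R7C8 = 7 (sole candidate).
R8C5 = 1 (sole candidate).
R9C7 = 9 (sole candidate).
R2C5 = 4 (sole candidate).
R2C9 = 8 (sole candidate).
R3C1 = 2 (sole candidate).
R3C3 = 9 (sole candidate).
R3C9 = 3 (sole candidate).
R4C8 = 5 (sole candidate).
R5C5 = 7 (sole candidate).
R5C9 = 6 (sole candidate).
R6C9 = 7 (sole candidate).
R7C7 = 6 (sole candidate).
R8C1 = 6 (sole candidate).
R8C3 = 2 (sole candidate).
R8C7 = 8 (sole candidate).
R1C1 = 5 (sole candidate).
R1C7 = 7 (sole candidate).
R1C8 = 9 (sole candidate).
R1C9 = 2 (sole candidate).
R2C1 = 1 (sole candidate).
R2C6 = 9 (sole candidate).
R2C7 = 5 (sole candidate).
R4C7 = 4 (sole candidate).
R5C3 = 1 (sole candidate).
R5C6 = 4 (sole candidate).
R6C7 = 3 (sole candidate).
R7C3 = 4 (sole candidate).
R9C1 = 3 (sole candidate).
R9C2 = 1 (sole candidate).
R1C3 = 6 (sole candidate).
R1C6 = 8 (sole candidate).
R4C2 = 2 (sole candidate).
R4C6 = 1 (sole candidate).
R5C2 = 3 (sole candidate).
R6C2 = 6 (sole candidate).
R7C2 = 5 (sole candidate).
R1C2 = 4: row 1 has {1,2,3,5,6,7,8,9}; col 2 has {1,2,3,5,6,7,8,9}; box has {1,2,3,5,6,7,8,9} → only 4 remains.

4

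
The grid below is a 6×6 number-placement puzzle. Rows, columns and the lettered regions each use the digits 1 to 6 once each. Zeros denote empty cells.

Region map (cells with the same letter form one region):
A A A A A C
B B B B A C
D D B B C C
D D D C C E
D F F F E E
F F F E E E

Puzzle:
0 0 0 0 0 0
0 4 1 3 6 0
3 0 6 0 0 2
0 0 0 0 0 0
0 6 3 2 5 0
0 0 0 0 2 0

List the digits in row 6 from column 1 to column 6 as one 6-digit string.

R2C6 = 5: row 2 has {1,3,4,6}; col 6 has {2}; region has {2} → only 5 remains.
R3C4 = 5: row 3 has {2,3,6}; col 4 has {2,3}; region has {1,3,4,6} → only 5 remains.
R2C1 = 2: row 2 has {1,3,4,5,6}; col 1 has {3}; region has {1,3,4,5,6} → only 2 remains.
R3C2 = 1: row 3 has {2,3,5,6}; col 2 has {4,6}; region has {3} → only 1 remains.
R3C5 = 4: row 3 has {1,2,3,5,6}; col 5 has {2,5,6}; region has {2,5} → only 4 remains.
R5C1 = 4: row 5 has {2,3,5,6}; col 1 has {2,3}; region has {1,3} → only 4 remains.
R5C6 = 1: row 5 has {2,3,4,5,6}; col 6 has {2,5}; region has {2,5} → only 1 remains.
R6C2 = 5: row 6 has {2}; col 2 has {1,4,6}; region has {2,3,6} → only 5 remains.
R6C3 = 4: row 6 has {2,5}; col 3 has {1,3,6}; region has {2,3,5,6} → only 4 remains.
R6C4 = 6: row 6 has {2,4,5}; col 4 has {2,3,5}; region has {1,2,5} → only 6 remains.
R6C6 = 3: row 6 has {2,4,5,6}; col 6 has {1,2,5}; region has {1,2,5,6} → only 3 remains.
R1C6 = 6: row 1 has {}; col 6 has {1,2,3,5}; region has {2,4,5} → only 6 remains.
R4C2 = 2: row 4 has {}; col 2 has {1,4,5,6}; region has {1,3,4} → only 2 remains.
R4C3 = 5: row 4 has {2}; col 3 has {1,3,4,6}; region has {1,2,3,4} → only 5 remains.
R4C4 = 1: row 4 has {2,5}; col 4 has {2,3,5,6}; region has {2,4,5,6} → only 1 remains.
R4C5 = 3: row 4 has {1,2,5}; col 5 has {2,4,5,6}; region has {1,2,4,5,6} → only 3 remains.
R4C6 = 4: row 4 has {1,2,3,5}; col 6 has {1,2,3,5,6}; region has {1,2,3,5,6} → only 4 remains.
R6C1 = 1: row 6 has {2,3,4,5,6}; col 1 has {2,3,4}; region has {2,3,4,5,6} → only 1 remains.

154623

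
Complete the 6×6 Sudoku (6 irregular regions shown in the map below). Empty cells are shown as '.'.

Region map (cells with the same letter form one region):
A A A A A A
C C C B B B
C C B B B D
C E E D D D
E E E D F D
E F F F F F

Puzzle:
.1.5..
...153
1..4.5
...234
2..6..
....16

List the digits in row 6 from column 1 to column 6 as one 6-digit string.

425316

row 1, column 6 = 2: row 1 has {1,5}; col 6 has {3,4,5,6}; region has {1,5} → only 2 remains.
row 5, column 5 = 4: row 5 has {2,6}; col 5 has {1,3,5}; region has {1,6} → only 4 remains.
row 5, column 6 = 1: row 5 has {2,4,6}; col 6 has {2,3,4,5,6}; region has {2,3,4,5,6} → only 1 remains.
row 6, column 4 = 3: row 6 has {1,6}; col 4 has {1,2,4,5,6}; region has {1,4,6} → only 3 remains.
row 1, column 5 = 6: row 1 has {1,2,5}; col 5 has {1,3,4,5}; region has {1,2,5} → only 6 remains.
row 3, column 5 = 2: row 3 has {1,4,5}; col 5 has {1,3,4,5,6}; region has {1,3,4,5} → only 2 remains.
row 3, column 3 = 6: row 3 has {1,2,4,5}; col 3 has {}; region has {1,2,3,4,5} → only 6 remains.
row 3, column 2 = 3: row 3 has {1,2,4,5,6}; col 2 has {1}; region has {1} → only 3 remains.
row 5, column 2 = 5: row 5 has {1,2,4,6}; col 2 has {1,3}; region has {2} → only 5 remains.
row 5, column 3 = 3: row 5 has {1,2,4,5,6}; col 3 has {6}; region has {2,5} → only 3 remains.
row 6, column 1 = 4: row 6 has {1,3,6}; col 1 has {1,2}; region has {2,3,5} → only 4 remains.
row 6, column 2 = 2: row 6 has {1,3,4,6}; col 2 has {1,3,5}; region has {1,3,4,6} → only 2 remains.
row 6, column 3 = 5: row 6 has {1,2,3,4,6}; col 3 has {3,6}; region has {1,2,3,4,6} → only 5 remains.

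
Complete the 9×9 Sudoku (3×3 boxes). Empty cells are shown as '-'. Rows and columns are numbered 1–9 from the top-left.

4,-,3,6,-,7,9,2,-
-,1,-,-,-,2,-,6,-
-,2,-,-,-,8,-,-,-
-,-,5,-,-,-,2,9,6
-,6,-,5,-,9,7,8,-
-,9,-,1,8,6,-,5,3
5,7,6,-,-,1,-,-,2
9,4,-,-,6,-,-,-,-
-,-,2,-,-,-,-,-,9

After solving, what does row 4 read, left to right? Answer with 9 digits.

185374296

r6c7 = 4: row 6 has {1,3,5,6,8,9}; col 7 has {2,7,9}; box has {2,3,5,6,7,8,9} → only 4 remains.
r5c9 = 1: row 5 has {5,6,7,8,9}; col 9 has {2,3,6,9}; box has {2,3,4,5,6,7,8,9} → only 1 remains.
r6c3 = 7: row 6 has {1,3,4,5,6,8,9}; col 3 has {2,3,5,6}; box has {5,6,9} → only 7 remains.
r3c3 = 9: row 3 has {2,8}; col 3 has {2,3,5,6,7}; box has {1,2,3,4} → only 9 remains.
r5c3 = 4: row 5 has {1,5,6,7,8,9}; col 3 has {2,3,5,6,7,9}; box has {5,6,7,9} → only 4 remains.
r6c1 = 2: row 6 has {1,3,4,5,6,7,8,9}; col 1 has {4,5,9}; box has {4,5,6,7,9} → only 2 remains.
r2c3 = 8: row 2 has {1,2,6}; col 3 has {2,3,4,5,6,7,9}; box has {1,2,3,4,9} → only 8 remains.
r5c1 = 3: row 5 has {1,4,5,6,7,8,9}; col 1 has {2,4,5,9}; box has {2,4,5,6,7,9} → only 3 remains.
r5c5 = 2: row 5 has {1,3,4,5,6,7,8,9}; col 5 has {6,8}; box has {1,5,6,8,9} → only 2 remains.
r8c3 = 1: row 8 has {4,6,9}; col 3 has {2,3,4,5,6,7,8,9}; box has {2,4,5,6,7,9} → only 1 remains.
r9c1 = 8: row 9 has {2,9}; col 1 has {2,3,4,5,9}; box has {1,2,4,5,6,7,9} → only 8 remains.
r9c2 = 3: row 9 has {2,8,9}; col 2 has {1,2,4,6,7,9}; box has {1,2,4,5,6,7,8,9} → only 3 remains.
r1c2 = 5: row 1 has {2,3,4,6,7,9}; col 2 has {1,2,3,4,6,7,9}; box has {1,2,3,4,8,9} → only 5 remains.
r1c5 = 1: row 1 has {2,3,4,5,6,7,9}; col 5 has {2,6,8}; box has {2,6,7,8} → only 1 remains.
r1c9 = 8: row 1 has {1,2,3,4,5,6,7,9}; col 9 has {1,2,3,6,9}; box has {2,6,9} → only 8 remains.
r2c1 = 7: row 2 has {1,2,6,8}; col 1 has {2,3,4,5,8,9}; box has {1,2,3,4,5,8,9} → only 7 remains.
r3c1 = 6: row 3 has {2,8,9}; col 1 has {2,3,4,5,7,8,9}; box has {1,2,3,4,5,7,8,9} → only 6 remains.
r4c1 = 1: row 4 has {2,5,6,9}; col 1 has {2,3,4,5,6,7,8,9}; box has {2,3,4,5,6,7,9} → only 1 remains.
r4c2 = 8: row 4 has {1,2,5,6,9}; col 2 has {1,2,3,4,5,6,7,9}; box has {1,2,3,4,5,6,7,9} → only 8 remains.
r8c4 = 2: in row 8, 2 can only go here (every other open cell in that row sees a 2).
r8c7 = 8: in row 8, 8 can only go here (every other open cell in that row sees an 8).
r7c7 = 3: row 7 has {1,2,5,6,7}; col 7 has {2,4,7,8,9}; box has {2,8,9} → only 3 remains.
r7c8 = 4: row 7 has {1,2,3,5,6,7}; col 8 has {2,5,6,8,9}; box has {2,3,8,9} → only 4 remains.
r8c8 = 7: row 8 has {1,2,4,6,8,9}; col 8 has {2,4,5,6,8,9}; box has {2,3,4,8,9} → only 7 remains.
r8c9 = 5: row 8 has {1,2,4,6,7,8,9}; col 9 has {1,2,3,6,8,9}; box has {2,3,4,7,8,9} → only 5 remains.
r9c8 = 1: row 9 has {2,3,8,9}; col 8 has {2,4,5,6,7,8,9}; box has {2,3,4,5,7,8,9} → only 1 remains.
r2c7 = 5: row 2 has {1,2,6,7,8}; col 7 has {2,3,4,7,8,9}; box has {2,6,8,9} → only 5 remains.
r2c9 = 4: row 2 has {1,2,5,6,7,8}; col 9 has {1,2,3,5,6,8,9}; box has {2,5,6,8,9} → only 4 remains.
r3c7 = 1: row 3 has {2,6,8,9}; col 7 has {2,3,4,5,7,8,9}; box has {2,4,5,6,8,9} → only 1 remains.
r3c8 = 3: row 3 has {1,2,6,8,9}; col 8 has {1,2,4,5,6,7,8,9}; box has {1,2,4,5,6,8,9} → only 3 remains.
r3c9 = 7: row 3 has {1,2,3,6,8,9}; col 9 has {1,2,3,4,5,6,8,9}; box has {1,2,3,4,5,6,8,9} → only 7 remains.
r7c5 = 9: row 7 has {1,2,3,4,5,6,7}; col 5 has {1,2,6,8}; box has {1,2,6} → only 9 remains.
r8c6 = 3: row 8 has {1,2,4,5,6,7,8,9}; col 6 has {1,2,6,7,8,9}; box has {1,2,6,9} → only 3 remains.
r9c7 = 6: row 9 has {1,2,3,8,9}; col 7 has {1,2,3,4,5,7,8,9}; box has {1,2,3,4,5,7,8,9} → only 6 remains.
r2c5 = 3: row 2 has {1,2,4,5,6,7,8}; col 5 has {1,2,6,8,9}; box has {1,2,6,7,8} → only 3 remains.
r3c4 = 4: row 3 has {1,2,3,6,7,8,9}; col 4 has {1,2,5,6}; box has {1,2,3,6,7,8} → only 4 remains.
r3c5 = 5: row 3 has {1,2,3,4,6,7,8,9}; col 5 has {1,2,3,6,8,9}; box has {1,2,3,4,6,7,8} → only 5 remains.
r4c6 = 4: row 4 has {1,2,5,6,8,9}; col 6 has {1,2,3,6,7,8,9}; box has {1,2,5,6,8,9} → only 4 remains.
r7c4 = 8: row 7 has {1,2,3,4,5,6,7,9}; col 4 has {1,2,4,5,6}; box has {1,2,3,6,9} → only 8 remains.
r9c4 = 7: row 9 has {1,2,3,6,8,9}; col 4 has {1,2,4,5,6,8}; box has {1,2,3,6,8,9} → only 7 remains.
r9c5 = 4: row 9 has {1,2,3,6,7,8,9}; col 5 has {1,2,3,5,6,8,9}; box has {1,2,3,6,7,8,9} → only 4 remains.
r9c6 = 5: row 9 has {1,2,3,4,6,7,8,9}; col 6 has {1,2,3,4,6,7,8,9}; box has {1,2,3,4,6,7,8,9} → only 5 remains.
r2c4 = 9: row 2 has {1,2,3,4,5,6,7,8}; col 4 has {1,2,4,5,6,7,8}; box has {1,2,3,4,5,6,7,8} → only 9 remains.
r4c4 = 3: row 4 has {1,2,4,5,6,8,9}; col 4 has {1,2,4,5,6,7,8,9}; box has {1,2,4,5,6,8,9} → only 3 remains.
r4c5 = 7: row 4 has {1,2,3,4,5,6,8,9}; col 5 has {1,2,3,4,5,6,8,9}; box has {1,2,3,4,5,6,8,9} → only 7 remains.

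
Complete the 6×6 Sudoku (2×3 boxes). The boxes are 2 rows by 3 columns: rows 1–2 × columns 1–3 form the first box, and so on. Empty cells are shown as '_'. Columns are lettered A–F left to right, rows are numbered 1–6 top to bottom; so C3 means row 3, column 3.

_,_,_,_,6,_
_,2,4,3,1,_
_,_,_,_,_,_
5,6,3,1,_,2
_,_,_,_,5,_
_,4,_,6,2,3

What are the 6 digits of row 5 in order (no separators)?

236451

A2 = 6 (sole candidate).
F2 = 5 (sole candidate).
B3 = 1 (sole candidate).
C3 = 2 (sole candidate).
E4 = 4 (sole candidate).
B5 = 3: row 5 has {5}; col 2 has {1,2,4,6}; box has {4} → only 3 remains.
D5 = 4: row 5 has {3,5}; col 4 has {1,3,6}; box has {2,3,5,6} → only 4 remains.
F5 = 1: row 5 has {3,4,5}; col 6 has {2,3,5}; box has {2,3,4,5,6} → only 1 remains.
A6 = 1 (sole candidate).
C6 = 5 (sole candidate).
A1 = 3 (sole candidate).
B1 = 5 (sole candidate).
C1 = 1 (sole candidate).
D1 = 2 (sole candidate).
F1 = 4 (sole candidate).
A3 = 4 (sole candidate).
D3 = 5 (sole candidate).
E3 = 3 (sole candidate).
F3 = 6 (sole candidate).
A5 = 2: row 5 has {1,3,4,5}; col 1 has {1,3,4,5,6}; box has {1,3,4,5} → only 2 remains.
C5 = 6: row 5 has {1,2,3,4,5}; col 3 has {1,2,3,4,5}; box has {1,2,3,4,5} → only 6 remains.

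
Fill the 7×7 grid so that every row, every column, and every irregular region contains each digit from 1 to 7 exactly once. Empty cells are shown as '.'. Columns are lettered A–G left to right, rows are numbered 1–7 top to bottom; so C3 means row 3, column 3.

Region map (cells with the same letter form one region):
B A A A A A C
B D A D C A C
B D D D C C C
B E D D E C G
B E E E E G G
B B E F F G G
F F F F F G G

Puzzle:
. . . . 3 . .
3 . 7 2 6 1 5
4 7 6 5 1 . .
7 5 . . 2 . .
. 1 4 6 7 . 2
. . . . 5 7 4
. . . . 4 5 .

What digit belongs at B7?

D1 = 4: row 1 has {3}; col 4 has {2,5,6}; region has {1,3,7} → only 4 remains.
G1 = 7: row 1 has {3,4}; col 7 has {2,4,5}; region has {1,5,6} → only 7 remains.
B2 = 4: row 2 has {1,2,3,5,6,7}; col 2 has {1,5,7}; region has {2,5,6,7} → only 4 remains.
G3 = 3: row 3 has {1,4,5,6,7}; col 7 has {2,4,5,7}; region has {1,5,6,7} → only 3 remains.
F4 = 4: row 4 has {2,5,7}; col 6 has {1,5,7}; region has {1,3,5,6,7} → only 4 remains.
A5 = 5: row 5 has {1,2,4,6,7}; col 1 has {3,4,7}; region has {3,4,7} → only 5 remains.
F5 = 3: row 5 has {1,2,4,5,6,7}; col 6 has {1,4,5,7}; region has {2,4,5,7} → only 3 remains.
C6 = 3: row 6 has {4,5,7}; col 3 has {4,6,7}; region has {1,2,4,5,6,7} → only 3 remains.
D6 = 1: row 6 has {3,4,5,7}; col 4 has {2,4,5,6}; region has {4,5} → only 1 remains.
C7 = 2: row 7 has {4,5}; col 3 has {3,4,6,7}; region has {1,4,5} → only 2 remains.
C1 = 5: row 1 has {3,4,7}; col 3 has {2,3,4,6,7}; region has {1,3,4,7} → only 5 remains.
F3 = 2: row 3 has {1,3,4,5,6,7}; col 6 has {1,3,4,5,7}; region has {1,3,4,5,6,7} → only 2 remains.
C4 = 1: row 4 has {2,4,5,7}; col 3 has {2,3,4,5,6,7}; region has {2,4,5,6,7} → only 1 remains.
D4 = 3: row 4 has {1,2,4,5,7}; col 4 has {1,2,4,5,6}; region has {1,2,4,5,6,7} → only 3 remains.
G4 = 6: row 4 has {1,2,3,4,5,7}; col 7 has {2,3,4,5,7}; region has {2,3,4,5,7} → only 6 remains.
A7 = 6: row 7 has {2,4,5}; col 1 has {3,4,5,7}; region has {1,2,4,5} → only 6 remains.
B7 = 3: row 7 has {2,4,5,6}; col 2 has {1,4,5,7}; region has {1,2,4,5,6} → only 3 remains.

3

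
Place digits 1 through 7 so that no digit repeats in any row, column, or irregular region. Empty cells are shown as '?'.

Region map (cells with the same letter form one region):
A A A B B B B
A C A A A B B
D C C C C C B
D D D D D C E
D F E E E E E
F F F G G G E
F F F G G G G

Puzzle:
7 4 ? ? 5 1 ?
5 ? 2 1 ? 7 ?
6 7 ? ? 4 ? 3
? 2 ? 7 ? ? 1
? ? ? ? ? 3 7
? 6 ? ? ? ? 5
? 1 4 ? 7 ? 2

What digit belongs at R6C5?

1

R1C7 = 6 (sole candidate).
R2C2 = 3 (sole candidate).
R2C5 = 6 (sole candidate).
R2C7 = 4 (sole candidate).
R4C5 = 3 (sole candidate).
R5C2 = 5 (sole candidate).
R5C3 = 6 (sole candidate).
R5C5 = 2 (sole candidate).
R6C5 = 1: row 6 has {5,6}; col 5 has {2,3,4,5,6,7}; region has {2,7} → only 1 remains.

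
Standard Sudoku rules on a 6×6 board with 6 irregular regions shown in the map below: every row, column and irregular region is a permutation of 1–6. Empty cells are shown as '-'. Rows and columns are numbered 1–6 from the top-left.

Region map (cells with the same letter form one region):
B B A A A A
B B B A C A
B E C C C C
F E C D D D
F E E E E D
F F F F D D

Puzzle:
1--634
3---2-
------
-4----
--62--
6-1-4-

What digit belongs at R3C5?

R2C3 = 4 (hidden single in row 2).
R2C2 = 6 (hidden single in row 2).
R3C1 = 2 (hidden single in row 3).
R3C4 = 4 (hidden single in row 3).
R1C2 = 5 (sole candidate).
R1C3 = 2 (sole candidate).
R4C1 = 5 (sole candidate).
R4C3 = 3 (sole candidate).
R4C4 = 1 (sole candidate).
R4C5 = 6 (sole candidate).
R4C6 = 2 (sole candidate).
R5C1 = 4 (sole candidate).
R6C4 = 3 (sole candidate).
R6C6 = 5 (sole candidate).
R2C4 = 5 (sole candidate).
R2C6 = 1 (sole candidate).
R3C3 = 5 (sole candidate).
R3C5 = 1: row 3 has {2,4,5}; col 5 has {2,3,4,6}; region has {2,3,4,5} → only 1 remains.

1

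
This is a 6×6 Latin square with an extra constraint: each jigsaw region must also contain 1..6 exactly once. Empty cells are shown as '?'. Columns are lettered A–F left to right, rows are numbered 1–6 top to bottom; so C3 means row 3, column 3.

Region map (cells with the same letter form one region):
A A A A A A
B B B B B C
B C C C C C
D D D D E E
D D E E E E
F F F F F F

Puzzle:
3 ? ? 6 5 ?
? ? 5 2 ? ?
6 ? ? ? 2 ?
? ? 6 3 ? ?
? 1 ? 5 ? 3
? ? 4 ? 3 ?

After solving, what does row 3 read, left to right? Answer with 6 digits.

C5 = 2: row 5 has {1,3,5}; col 3 has {4,5,6}; region has {3,5} → only 2 remains.
D6 = 1: row 6 has {3,4}; col 4 has {2,3,5,6}; region has {3,4} → only 1 remains.
C1 = 1: row 1 has {3,5,6}; col 3 has {2,4,5,6}; region has {3,5,6} → only 1 remains.
C3 = 3: row 3 has {2,6}; col 3 has {1,2,4,5,6}; region has {2} → only 3 remains.
D3 = 4: row 3 has {2,3,6}; col 4 has {1,2,3,5,6}; region has {2,3} → only 4 remains.
A5 = 4: row 5 has {1,2,3,5}; col 1 has {3,6}; region has {1,3,6} → only 4 remains.
E5 = 6: row 5 has {1,2,3,4,5}; col 5 has {2,3,5}; region has {2,3,5} → only 6 remains.
A2 = 1: row 2 has {2,5}; col 1 has {3,4,6}; region has {2,5,6} → only 1 remains.
E2 = 4: row 2 has {1,2,5}; col 5 has {2,3,5,6}; region has {1,2,5,6} → only 4 remains.
F2 = 6: row 2 has {1,2,4,5}; col 6 has {3}; region has {2,3,4} → only 6 remains.
B3 = 5: row 3 has {2,3,4,6}; col 2 has {1}; region has {2,3,4,6} → only 5 remains.
F3 = 1: row 3 has {2,3,4,5,6}; col 6 has {3,6}; region has {2,3,4,5,6} → only 1 remains.

653421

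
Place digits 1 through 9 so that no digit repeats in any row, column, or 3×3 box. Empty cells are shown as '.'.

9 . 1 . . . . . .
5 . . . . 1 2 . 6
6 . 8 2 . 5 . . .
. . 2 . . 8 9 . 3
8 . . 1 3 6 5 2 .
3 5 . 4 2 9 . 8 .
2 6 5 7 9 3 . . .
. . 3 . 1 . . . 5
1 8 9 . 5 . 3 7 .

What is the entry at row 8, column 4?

row 4, column 4 = 5 (sole candidate).
row 4, column 5 = 7 (sole candidate).
row 9, column 4 = 6 (sole candidate).
row 3, column 5 = 4 (sole candidate).
row 4, column 1 = 4 (sole candidate).
row 4, column 2 = 1 (sole candidate).
row 4, column 8 = 6 (sole candidate).
row 5, column 3 = 7 (sole candidate).
row 5, column 9 = 4 (sole candidate).
row 6, column 3 = 6 (sole candidate).
row 8, column 1 = 7 (sole candidate).
row 8, column 2 = 4 (sole candidate).
row 8, column 4 = 8: row 8 has {1,3,4,5,7}; col 4 has {1,2,4,5,6,7}; box has {1,3,5,6,7,9} → only 8 remains.

8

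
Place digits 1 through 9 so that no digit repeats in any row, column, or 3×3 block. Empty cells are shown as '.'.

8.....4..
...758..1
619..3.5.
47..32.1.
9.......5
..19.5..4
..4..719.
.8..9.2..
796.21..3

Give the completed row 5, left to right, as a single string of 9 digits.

968174325

row 3, column 5 = 4: row 3 has {1,3,5,6,9}; col 5 has {2,3,5,9}; box has {3,5,7,8} → only 4 remains.
row 3, column 4 = 2: row 3 has {1,3,4,5,6,9}; col 4 has {7,9}; box has {3,4,5,7,8} → only 2 remains.
row 2, column 2 = 4: in row 2, 4 can only go here (every other open cell in that row sees a 4).
row 2, column 7 = 9: in row 2, 9 can only go here (every other open cell in that row sees a 9).
row 1, column 6 = 9: in row 1, 9 can only go here (every other open cell in that row sees a 9).
row 2, column 8 = 6: in row 2, 6 can only go here (every other open cell in that row sees a 6).
row 4, column 9 = 9: in row 4, 9 can only go here (every other open cell in that row sees a 9).
row 4, column 3 = 5: in row 4, 5 can only go here (every other open cell in that row sees a 5).
row 8, column 3 = 3: row 8 has {2,8,9}; col 3 has {1,4,5,6,9}; box has {4,6,7,8,9} → only 3 remains.
row 2, column 3 = 2: row 2 has {1,4,5,6,7,8,9}; col 3 has {1,3,4,5,6,9}; box has {1,4,6,8,9} → only 2 remains.
row 5, column 3 = 8: row 5 has {5,9}; col 3 has {1,2,3,4,5,6,9}; box has {1,4,5,7,9} → only 8 remains.
row 1, column 3 = 7: row 1 has {4,8,9}; col 3 has {1,2,3,4,5,6,8,9}; box has {1,2,4,6,8,9} → only 7 remains.
row 1, column 9 = 2: row 1 has {4,7,8,9}; col 9 has {1,3,4,5,9}; box has {1,4,5,6,9} → only 2 remains.
row 2, column 1 = 3: row 2 has {1,2,4,5,6,7,8,9}; col 1 has {4,6,7,8,9}; box has {1,2,4,6,7,8,9} → only 3 remains.
row 6, column 1 = 2: row 6 has {1,4,5,9}; col 1 has {3,4,6,7,8,9}; box has {1,4,5,7,8,9} → only 2 remains.
row 7, column 1 = 5: row 7 has {1,4,7,9}; col 1 has {2,3,4,6,7,8,9}; box has {3,4,6,7,8,9} → only 5 remains.
row 7, column 2 = 2: row 7 has {1,4,5,7,9}; col 2 has {1,4,7,8,9}; box has {3,4,5,6,7,8,9} → only 2 remains.
row 8, column 1 = 1: row 8 has {2,3,8,9}; col 1 has {2,3,4,5,6,7,8,9}; box has {2,3,4,5,6,7,8,9} → only 1 remains.
row 1, column 2 = 5: row 1 has {2,4,7,8,9}; col 2 has {1,2,4,7,8,9}; box has {1,2,3,4,6,7,8,9} → only 5 remains.
row 1, column 8 = 3: row 1 has {2,4,5,7,8,9}; col 8 has {1,5,6,9}; box has {1,2,4,5,6,9} → only 3 remains.
row 5, column 8 = 2: in row 5, 2 can only go here (every other open cell in that row sees a 2).
row 7, column 4 = 3: in row 7, 3 can only go here (every other open cell in that row sees a 3).
row 8, column 4 = 5: in row 8, 5 can only go here (every other open cell in that row sees a 5).
row 9, column 7 = 5: in row 9, 5 can only go here (every other open cell in that row sees a 5).
Singles propagation stalls; row 5, column 6 is still open with candidates {4,6}.
  Try row 5, column 6 = 6: this forces row 4, column 4=8, row 4, column 7=6, row 5, column 2=3, row 5, column 7=7, row 6, column 2=6, row 6, column 5=7, row 6, column 8=8; then row 9 has no cell left for 8 — contradiction.
So row 5, column 6 = 4.
row 8, column 6 = 6 (sole candidate).
row 8, column 9 = 7 (sole candidate).
row 3, column 9 = 8 (sole candidate).
row 7, column 5 = 8 (sole candidate).
row 7, column 9 = 6 (sole candidate).
row 8, column 8 = 4 (sole candidate).
row 9, column 4 = 4 (sole candidate).
row 9, column 8 = 8 (sole candidate).
row 3, column 7 = 7 (sole candidate).
row 6, column 8 = 7 (sole candidate).
row 6, column 5 = 6 (sole candidate).
row 1, column 5 = 1 (sole candidate).
row 4, column 4 = 8 (sole candidate).
row 4, column 7 = 6 (sole candidate).
row 5, column 4 = 1: row 5 has {2,4,5,8,9}; col 4 has {2,3,4,5,7,8,9}; box has {2,3,4,5,6,8,9} → only 1 remains.
row 5, column 5 = 7: row 5 has {1,2,4,5,8,9}; col 5 has {1,2,3,4,5,6,8,9}; box has {1,2,3,4,5,6,8,9} → only 7 remains.
row 5, column 7 = 3: row 5 has {1,2,4,5,7,8,9}; col 7 has {1,2,4,5,6,7,9}; box has {1,2,4,5,6,7,9} → only 3 remains.
row 6, column 2 = 3 (sole candidate).
row 6, column 7 = 8 (sole candidate).
row 1, column 4 = 6 (sole candidate).
row 5, column 2 = 6: row 5 has {1,2,3,4,5,7,8,9}; col 2 has {1,2,3,4,5,7,8,9}; box has {1,2,3,4,5,7,8,9} → only 6 remains.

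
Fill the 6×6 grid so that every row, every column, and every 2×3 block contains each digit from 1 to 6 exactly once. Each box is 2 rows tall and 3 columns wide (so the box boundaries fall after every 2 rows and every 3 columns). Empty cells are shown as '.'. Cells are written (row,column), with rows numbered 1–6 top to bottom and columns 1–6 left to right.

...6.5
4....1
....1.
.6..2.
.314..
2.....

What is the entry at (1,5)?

4

(2,5) = 3: row 2 has {1,4}; col 5 has {1,2}; box has {1,5,6} → only 3 remains.
(1,5) = 4: row 1 has {5,6}; col 5 has {1,2,3}; box has {1,3,5,6} → only 4 remains.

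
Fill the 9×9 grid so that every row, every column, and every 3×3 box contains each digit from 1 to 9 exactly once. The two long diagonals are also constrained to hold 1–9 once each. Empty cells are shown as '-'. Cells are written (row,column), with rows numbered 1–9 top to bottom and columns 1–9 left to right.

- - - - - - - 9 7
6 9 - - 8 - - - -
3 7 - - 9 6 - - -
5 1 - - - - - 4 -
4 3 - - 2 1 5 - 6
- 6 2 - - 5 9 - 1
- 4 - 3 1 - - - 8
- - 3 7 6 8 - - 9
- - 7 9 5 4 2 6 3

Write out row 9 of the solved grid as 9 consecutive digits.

(4,9) = 2: row 4 has {1,4,5}; col 9 has {1,3,6,7,8,9}; box has {1,4,5,6,9} → only 2 remains.
(5,4) = 8: row 5 has {1,2,3,4,5,6}; col 4 has {3,7,9}; box has {1,2,5} → only 8 remains.
(5,8) = 7: row 5 has {1,2,3,4,5,6,8}; col 8 has {4,6,9}; box has {1,2,4,5,6,9} → only 7 remains.
(6,4) = 4: row 6 has {1,2,5,6,9}; col 4 has {3,7,8,9}; box has {1,2,5,8}; anti-diagonal has {2,7} → only 4 remains.
(7,6) = 2: row 7 has {1,3,4,8}; col 6 has {1,4,5,6,8}; box has {1,3,4,5,6,7,8,9} → only 2 remains.
(7,7) = 7: row 7 has {1,2,3,4,8}; col 7 has {2,5,9}; box has {2,3,6,8,9}; main diagonal has {2,3,5,9} → only 7 remains.
(7,8) = 5: row 7 has {1,2,3,4,7,8}; col 8 has {4,6,7,9}; box has {2,3,6,7,8,9} → only 5 remains.
(8,2) = 5: row 8 has {3,6,7,8,9}; col 2 has {1,3,4,6,7,9}; box has {3,4,7}; anti-diagonal has {2,4,7} → only 5 remains.
(8,8) = 1: row 8 has {3,5,6,7,8,9}; col 8 has {4,5,6,7,9}; box has {2,3,5,6,7,8,9}; main diagonal has {2,3,5,7,9} → only 1 remains.
(9,2) = 8: row 9 has {2,3,4,5,6,7,9}; col 2 has {1,3,4,5,6,7,9}; box has {3,4,5,7} → only 8 remains.
(1,1) = 8: row 1 has {7,9}; col 1 has {3,4,5,6}; box has {3,6,7,9}; main diagonal has {1,2,3,5,7,9} → only 8 remains.
(1,2) = 2: row 1 has {7,8,9}; col 2 has {1,3,4,5,6,7,8,9}; box has {3,6,7,8,9} → only 2 remains.
(1,6) = 3: row 1 has {2,7,8,9}; col 6 has {1,2,4,5,6,8}; box has {6,8,9} → only 3 remains.
(2,6) = 7: row 2 has {6,8,9}; col 6 has {1,2,3,4,5,6,8}; box has {3,6,8,9} → only 7 remains.
(2,8) = 3: row 2 has {6,7,8,9}; col 8 has {1,4,5,6,7,9}; box has {7,9}; anti-diagonal has {2,4,5,7} → only 3 remains.
(3,3) = 4: row 3 has {3,6,7,9}; col 3 has {2,3,7}; box has {2,3,6,7,8,9}; main diagonal has {1,2,3,5,7,8,9} → only 4 remains.
(3,9) = 5: row 3 has {3,4,6,7,9}; col 9 has {1,2,3,6,7,8,9}; box has {3,7,9} → only 5 remains.
(4,4) = 6: row 4 has {1,2,4,5}; col 4 has {3,4,7,8,9}; box has {1,2,4,5,8}; main diagonal has {1,2,3,4,5,7,8,9} → only 6 remains.
(4,6) = 9: row 4 has {1,2,4,5,6}; col 6 has {1,2,3,4,5,6,7,8}; box has {1,2,4,5,6,8}; anti-diagonal has {2,3,4,5,7} → only 9 remains.
(5,3) = 9: row 5 has {1,2,3,4,5,6,7,8}; col 3 has {2,3,4,7}; box has {1,2,3,4,5,6} → only 9 remains.
(6,1) = 7: row 6 has {1,2,4,5,6,9}; col 1 has {3,4,5,6,8}; box has {1,2,3,4,5,6,9} → only 7 remains.
(6,5) = 3: row 6 has {1,2,4,5,6,7,9}; col 5 has {1,2,5,6,8,9}; box has {1,2,4,5,6,8,9} → only 3 remains.
(6,8) = 8: row 6 has {1,2,3,4,5,6,7,9}; col 8 has {1,3,4,5,6,7,9}; box has {1,2,4,5,6,7,9} → only 8 remains.
(7,1) = 9: row 7 has {1,2,3,4,5,7,8}; col 1 has {3,4,5,6,7,8}; box has {3,4,5,7,8} → only 9 remains.
(7,3) = 6: row 7 has {1,2,3,4,5,7,8,9}; col 3 has {2,3,4,7,9}; box has {3,4,5,7,8,9}; anti-diagonal has {2,3,4,5,7,9} → only 6 remains.
(8,1) = 2: row 8 has {1,3,5,6,7,8,9}; col 1 has {3,4,5,6,7,8,9}; box has {3,4,5,6,7,8,9} → only 2 remains.
(8,7) = 4: row 8 has {1,2,3,5,6,7,8,9}; col 7 has {2,5,7,9}; box has {1,2,3,5,6,7,8,9} → only 4 remains.
(9,1) = 1: row 9 has {2,3,4,5,6,7,8,9}; col 1 has {2,3,4,5,6,7,8,9}; box has {2,3,4,5,6,7,8,9}; anti-diagonal has {2,3,4,5,6,7,9} → only 1 remains.

187954263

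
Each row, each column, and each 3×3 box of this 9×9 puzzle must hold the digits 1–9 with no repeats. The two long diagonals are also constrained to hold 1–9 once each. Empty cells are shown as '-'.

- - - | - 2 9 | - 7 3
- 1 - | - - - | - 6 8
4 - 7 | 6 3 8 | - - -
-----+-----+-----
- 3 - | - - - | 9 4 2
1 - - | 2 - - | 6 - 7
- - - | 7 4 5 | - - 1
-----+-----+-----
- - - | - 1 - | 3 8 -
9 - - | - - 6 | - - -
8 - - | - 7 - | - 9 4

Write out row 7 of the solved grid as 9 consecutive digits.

row 1, column 1 = 6: row 1 has {2,3,7,9}; col 1 has {1,4,8,9}; box has {1,4,7}; main diagonal has {1,3,4,5,7} → only 6 remains.
row 2, column 5 = 5: row 2 has {1,6,8}; col 5 has {1,2,3,4,7}; box has {2,3,6,8,9} → only 5 remains.
row 4, column 4 = 8: row 4 has {2,3,4,9}; col 4 has {2,6,7}; box has {2,4,5,7}; main diagonal has {1,3,4,5,6,7} → only 8 remains.
row 4, column 5 = 6: row 4 has {2,3,4,8,9}; col 5 has {1,2,3,4,5,7}; box has {2,4,5,7,8} → only 6 remains.
row 4, column 6 = 1: row 4 has {2,3,4,6,8,9}; col 6 has {5,6,8,9}; box has {2,4,5,6,7,8}; anti-diagonal has {3,6,7,8} → only 1 remains.
row 5, column 5 = 9: row 5 has {1,2,6,7}; col 5 has {1,2,3,4,5,6,7}; box has {1,2,4,5,6,7,8}; main diagonal has {1,3,4,5,6,7,8}; anti-diagonal has {1,3,6,7,8} → only 9 remains.
row 5, column 6 = 3: row 5 has {1,2,6,7,9}; col 6 has {1,5,6,8,9}; box has {1,2,4,5,6,7,8,9} → only 3 remains.
row 5, column 8 = 5: row 5 has {1,2,3,6,7,9}; col 8 has {4,6,7,8,9}; box has {1,2,4,6,7,9} → only 5 remains.
row 6, column 1 = 2: row 6 has {1,4,5,7}; col 1 has {1,4,6,8,9}; box has {1,3} → only 2 remains.
row 6, column 7 = 8: row 6 has {1,2,4,5,7}; col 7 has {3,6,9}; box has {1,2,4,5,6,7,9} → only 8 remains.
row 6, column 8 = 3: row 6 has {1,2,4,5,7,8}; col 8 has {4,5,6,7,8,9}; box has {1,2,4,5,6,7,8,9} → only 3 remains.
row 8, column 5 = 8: row 8 has {6,9}; col 5 has {1,2,3,4,5,6,7,9}; box has {1,6,7} → only 8 remains.
row 8, column 8 = 2: row 8 has {6,8,9}; col 8 has {3,4,5,6,7,8,9}; box has {3,4,8,9}; main diagonal has {1,3,4,5,6,7,8,9} → only 2 remains.
row 8, column 9 = 5: row 8 has {2,6,8,9}; col 9 has {1,2,3,4,7,8}; box has {2,3,4,8,9} → only 5 remains.
row 9, column 6 = 2: row 9 has {4,7,8,9}; col 6 has {1,3,5,6,8,9}; box has {1,6,7,8} → only 2 remains.
row 9, column 7 = 1: row 9 has {2,4,7,8,9}; col 7 has {3,6,8,9}; box has {2,3,4,5,8,9} → only 1 remains.
row 2, column 1 = 3: row 2 has {1,5,6,8}; col 1 has {1,2,4,6,8,9}; box has {1,4,6,7} → only 3 remains.
row 2, column 4 = 4: row 2 has {1,3,5,6,8}; col 4 has {2,6,7,8}; box has {2,3,5,6,8,9} → only 4 remains.
row 2, column 6 = 7: row 2 has {1,3,4,5,6,8}; col 6 has {1,2,3,5,6,8,9}; box has {2,3,4,5,6,8,9} → only 7 remains.
row 2, column 7 = 2: row 2 has {1,3,4,5,6,7,8}; col 7 has {1,3,6,8,9}; box has {3,6,7,8} → only 2 remains.
row 3, column 7 = 5: row 3 has {3,4,6,7,8}; col 7 has {1,2,3,6,8,9}; box has {2,3,6,7,8}; anti-diagonal has {1,3,6,7,8,9} → only 5 remains.
row 3, column 8 = 1: row 3 has {3,4,5,6,7,8}; col 8 has {2,3,4,5,6,7,8,9}; box has {2,3,5,6,7,8} → only 1 remains.
row 3, column 9 = 9: row 3 has {1,3,4,5,6,7,8}; col 9 has {1,2,3,4,5,7,8}; box has {1,2,3,5,6,7,8} → only 9 remains.
row 4, column 3 = 5: row 4 has {1,2,3,4,6,8,9}; col 3 has {7}; box has {1,2,3} → only 5 remains.
row 7, column 6 = 4: row 7 has {1,3,8}; col 6 has {1,2,3,5,6,7,8,9}; box has {1,2,6,7,8} → only 4 remains.
row 7, column 9 = 6: row 7 has {1,3,4,8}; col 9 has {1,2,3,4,5,7,8,9}; box has {1,2,3,4,5,8,9} → only 6 remains.
row 8, column 2 = 4: row 8 has {2,5,6,8,9}; col 2 has {1,3}; box has {8,9}; anti-diagonal has {1,3,5,6,7,8,9} → only 4 remains.
row 8, column 4 = 3: row 8 has {2,4,5,6,8,9}; col 4 has {2,4,6,7,8}; box has {1,2,4,6,7,8} → only 3 remains.
row 8, column 7 = 7: row 8 has {2,3,4,5,6,8,9}; col 7 has {1,2,3,5,6,8,9}; box has {1,2,3,4,5,6,8,9} → only 7 remains.
row 9, column 4 = 5: row 9 has {1,2,4,7,8,9}; col 4 has {2,3,4,6,7,8}; box has {1,2,3,4,6,7,8} → only 5 remains.
row 1, column 3 = 8: row 1 has {2,3,6,7,9}; col 3 has {5,7}; box has {1,3,4,6,7} → only 8 remains.
row 1, column 4 = 1: row 1 has {2,3,6,7,8,9}; col 4 has {2,3,4,5,6,7,8}; box has {2,3,4,5,6,7,8,9} → only 1 remains.
row 1, column 7 = 4: row 1 has {1,2,3,6,7,8,9}; col 7 has {1,2,3,5,6,7,8,9}; box has {1,2,3,5,6,7,8,9} → only 4 remains.
row 2, column 3 = 9: row 2 has {1,2,3,4,5,6,7,8}; col 3 has {5,7,8}; box has {1,3,4,6,7,8} → only 9 remains.
row 3, column 2 = 2: row 3 has {1,3,4,5,6,7,8,9}; col 2 has {1,3,4}; box has {1,3,4,6,7,8,9} → only 2 remains.
row 4, column 1 = 7: row 4 has {1,2,3,4,5,6,8,9}; col 1 has {1,2,3,4,6,8,9}; box has {1,2,3,5} → only 7 remains.
row 5, column 2 = 8: row 5 has {1,2,3,5,6,7,9}; col 2 has {1,2,3,4}; box has {1,2,3,5,7} → only 8 remains.
row 5, column 3 = 4: row 5 has {1,2,3,5,6,7,8,9}; col 3 has {5,7,8,9}; box has {1,2,3,5,7,8} → only 4 remains.
row 6, column 3 = 6: row 6 has {1,2,3,4,5,7,8}; col 3 has {4,5,7,8,9}; box has {1,2,3,4,5,7,8} → only 6 remains.
row 7, column 1 = 5: row 7 has {1,3,4,6,8}; col 1 has {1,2,3,4,6,7,8,9}; box has {4,8,9} → only 5 remains.
row 7, column 2 = 7: row 7 has {1,3,4,5,6,8}; col 2 has {1,2,3,4,8}; box has {4,5,8,9} → only 7 remains.
row 7, column 3 = 2: row 7 has {1,3,4,5,6,7,8}; col 3 has {4,5,6,7,8,9}; box has {4,5,7,8,9}; anti-diagonal has {1,3,4,5,6,7,8,9} → only 2 remains.
row 7, column 4 = 9: row 7 has {1,2,3,4,5,6,7,8}; col 4 has {1,2,3,4,5,6,7,8}; box has {1,2,3,4,5,6,7,8} → only 9 remains.

572914386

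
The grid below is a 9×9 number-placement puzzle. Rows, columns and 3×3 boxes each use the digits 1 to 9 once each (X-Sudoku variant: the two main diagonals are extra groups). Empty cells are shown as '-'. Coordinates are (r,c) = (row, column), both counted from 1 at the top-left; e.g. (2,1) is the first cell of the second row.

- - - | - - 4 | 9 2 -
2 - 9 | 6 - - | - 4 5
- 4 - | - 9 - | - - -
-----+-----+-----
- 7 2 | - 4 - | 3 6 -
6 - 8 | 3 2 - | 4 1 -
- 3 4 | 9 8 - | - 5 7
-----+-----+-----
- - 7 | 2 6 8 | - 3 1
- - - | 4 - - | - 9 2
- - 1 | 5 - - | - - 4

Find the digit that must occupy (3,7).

1

(4,4) = 1 (sole candidate).
(4,6) = 5 (sole candidate).
(5,6) = 7 (sole candidate).
(5,9) = 9 (sole candidate).
(6,1) = 1 (sole candidate).
(6,6) = 6 (sole candidate).
(6,7) = 2 (sole candidate).
(7,7) = 5 (sole candidate).
(2,2) = 8 (sole candidate).
(3,3) = 3 (sole candidate).
(4,1) = 9 (sole candidate).
(4,9) = 8 (sole candidate).
(5,2) = 5 (sole candidate).
(7,1) = 4 (sole candidate).
(7,2) = 9 (sole candidate).
(8,2) = 6 (sole candidate).
(8,3) = 5 (sole candidate).
(9,2) = 2 (sole candidate).
(1,1) = 7 (sole candidate).
(1,2) = 1 (sole candidate).
(1,3) = 6 (sole candidate).
(1,4) = 8 (sole candidate).
(1,9) = 3 (sole candidate).
(3,1) = 5 (sole candidate).
(3,4) = 7 (sole candidate).
(3,8) = 8 (sole candidate).
(3,9) = 6 (sole candidate).
(9,1) = 8 (sole candidate).
(9,8) = 7 (sole candidate).
(1,5) = 5 (sole candidate).
(3,7) = 1: row 3 has {3,4,5,6,7,8,9}; col 7 has {2,3,4,5,9}; box has {2,3,4,5,6,8,9}; anti-diagonal has {2,3,4,5,6,7,8,9} → only 1 remains.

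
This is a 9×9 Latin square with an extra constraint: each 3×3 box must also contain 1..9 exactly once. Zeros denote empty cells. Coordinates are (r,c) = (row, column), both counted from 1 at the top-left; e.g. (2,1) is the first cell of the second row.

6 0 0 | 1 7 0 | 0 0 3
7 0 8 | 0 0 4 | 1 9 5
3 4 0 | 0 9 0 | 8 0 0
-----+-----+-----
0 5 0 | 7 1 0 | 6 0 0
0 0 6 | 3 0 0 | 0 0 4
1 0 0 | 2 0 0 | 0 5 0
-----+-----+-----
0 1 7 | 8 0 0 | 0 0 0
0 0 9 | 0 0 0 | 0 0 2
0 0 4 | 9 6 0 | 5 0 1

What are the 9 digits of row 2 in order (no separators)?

(2,2) = 2: row 2 has {1,4,5,7,8,9}; col 2 has {1,4,5}; box has {3,4,6,7,8} → only 2 remains.
(2,4) = 6: row 2 has {1,2,4,5,7,8,9}; col 4 has {1,2,3,7,8,9}; box has {1,4,7,9} → only 6 remains.
(2,5) = 3: row 2 has {1,2,4,5,6,7,8,9}; col 5 has {1,6,7,9}; box has {1,4,6,7,9} → only 3 remains.

728634195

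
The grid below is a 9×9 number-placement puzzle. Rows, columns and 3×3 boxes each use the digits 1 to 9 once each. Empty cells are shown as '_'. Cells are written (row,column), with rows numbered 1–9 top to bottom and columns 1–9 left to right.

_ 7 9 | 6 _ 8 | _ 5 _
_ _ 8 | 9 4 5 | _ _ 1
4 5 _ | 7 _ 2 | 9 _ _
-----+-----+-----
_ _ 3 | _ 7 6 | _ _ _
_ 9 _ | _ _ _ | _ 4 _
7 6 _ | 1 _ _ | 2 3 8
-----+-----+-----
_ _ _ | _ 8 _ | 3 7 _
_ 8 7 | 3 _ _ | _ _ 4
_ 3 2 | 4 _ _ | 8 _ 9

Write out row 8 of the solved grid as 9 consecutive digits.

987361524

(1,7) = 4: row 1 has {5,6,7,8,9}; col 7 has {2,3,8,9}; box has {1,5,9} → only 4 remains.
(2,2) = 2: row 2 has {1,4,5,8,9}; col 2 has {3,5,6,7,8,9}; box has {4,5,7,8,9} → only 2 remains.
(2,8) = 6: row 2 has {1,2,4,5,8,9}; col 8 has {3,4,5,7}; box has {1,4,5,9} → only 6 remains.
(3,8) = 8: row 3 has {2,4,5,7,9}; col 8 has {3,4,5,6,7}; box has {1,4,5,6,9} → only 8 remains.
(3,9) = 3: row 3 has {2,4,5,7,8,9}; col 9 has {1,4,8,9}; box has {1,4,5,6,8,9} → only 3 remains.
(4,9) = 5: row 4 has {3,6,7}; col 9 has {1,3,4,8,9}; box has {2,3,4,8} → only 5 remains.
(5,6) = 3: row 5 has {4,9}; col 6 has {2,5,6,8}; box has {1,6,7} → only 3 remains.
(9,8) = 1: row 9 has {2,3,4,8,9}; col 8 has {3,4,5,6,7,8}; box has {3,4,7,8,9} → only 1 remains.
(1,9) = 2: row 1 has {4,5,6,7,8,9}; col 9 has {1,3,4,5,8,9}; box has {1,3,4,5,6,8,9} → only 2 remains.
(2,1) = 3: row 2 has {1,2,4,5,6,8,9}; col 1 has {4,7}; box has {2,4,5,7,8,9} → only 3 remains.
(2,7) = 7: row 2 has {1,2,3,4,5,6,8,9}; col 7 has {2,3,4,8,9}; box has {1,2,3,4,5,6,8,9} → only 7 remains.
(3,5) = 1: row 3 has {2,3,4,5,7,8,9}; col 5 has {4,7,8}; box has {2,4,5,6,7,8,9} → only 1 remains.
(4,7) = 1: row 4 has {3,5,6,7}; col 7 has {2,3,4,7,8,9}; box has {2,3,4,5,8} → only 1 remains.
(4,8) = 9: row 4 has {1,3,5,6,7}; col 8 has {1,3,4,5,6,7,8}; box has {1,2,3,4,5,8} → only 9 remains.
(5,7) = 6: row 5 has {3,4,9}; col 7 has {1,2,3,4,7,8,9}; box has {1,2,3,4,5,8,9} → only 6 remains.
(5,9) = 7: row 5 has {3,4,6,9}; col 9 has {1,2,3,4,5,8,9}; box has {1,2,3,4,5,6,8,9} → only 7 remains.
(7,9) = 6: row 7 has {3,7,8}; col 9 has {1,2,3,4,5,7,8,9}; box has {1,3,4,7,8,9} → only 6 remains.
(8,7) = 5: row 8 has {3,4,7,8}; col 7 has {1,2,3,4,6,7,8,9}; box has {1,3,4,6,7,8,9} → only 5 remains.
(8,8) = 2: row 8 has {3,4,5,7,8}; col 8 has {1,3,4,5,6,7,8,9}; box has {1,3,4,5,6,7,8,9} → only 2 remains.
(9,6) = 7: row 9 has {1,2,3,4,8,9}; col 6 has {2,3,5,6,8}; box has {3,4,8} → only 7 remains.
(1,1) = 1: row 1 has {2,4,5,6,7,8,9}; col 1 has {3,4,7}; box has {2,3,4,5,7,8,9} → only 1 remains.
(1,5) = 3: row 1 has {1,2,4,5,6,7,8,9}; col 5 has {1,4,7,8}; box has {1,2,4,5,6,7,8,9} → only 3 remains.
(3,3) = 6: row 3 has {1,2,3,4,5,7,8,9}; col 3 has {2,3,7,8,9}; box has {1,2,3,4,5,7,8,9} → only 6 remains.
(4,2) = 4: row 4 has {1,3,5,6,7,9}; col 2 has {2,3,5,6,7,8,9}; box has {3,6,7,9} → only 4 remains.
(6,3) = 5: row 6 has {1,2,3,6,7,8}; col 3 has {2,3,6,7,8,9}; box has {3,4,6,7,9} → only 5 remains.
(6,5) = 9: row 6 has {1,2,3,5,6,7,8}; col 5 has {1,3,4,7,8}; box has {1,3,6,7} → only 9 remains.
(6,6) = 4: row 6 has {1,2,3,5,6,7,8,9}; col 6 has {2,3,5,6,7,8}; box has {1,3,6,7,9} → only 4 remains.
(7,2) = 1: row 7 has {3,6,7,8}; col 2 has {2,3,4,5,6,7,8,9}; box has {2,3,7,8} → only 1 remains.
(7,3) = 4: row 7 has {1,3,6,7,8}; col 3 has {2,3,5,6,7,8,9}; box has {1,2,3,7,8} → only 4 remains.
(7,6) = 9: row 7 has {1,3,4,6,7,8}; col 6 has {2,3,4,5,6,7,8}; box has {3,4,7,8} → only 9 remains.
(8,5) = 6: row 8 has {2,3,4,5,7,8}; col 5 has {1,3,4,7,8,9}; box has {3,4,7,8,9} → only 6 remains.
(8,6) = 1: row 8 has {2,3,4,5,6,7,8}; col 6 has {2,3,4,5,6,7,8,9}; box has {3,4,6,7,8,9} → only 1 remains.
(9,5) = 5: row 9 has {1,2,3,4,7,8,9}; col 5 has {1,3,4,6,7,8,9}; box has {1,3,4,6,7,8,9} → only 5 remains.
(5,3) = 1: row 5 has {3,4,6,7,9}; col 3 has {2,3,4,5,6,7,8,9}; box has {3,4,5,6,7,9} → only 1 remains.
(5,5) = 2: row 5 has {1,3,4,6,7,9}; col 5 has {1,3,4,5,6,7,8,9}; box has {1,3,4,6,7,9} → only 2 remains.
(7,1) = 5: row 7 has {1,3,4,6,7,8,9}; col 1 has {1,3,4,7}; box has {1,2,3,4,7,8} → only 5 remains.
(7,4) = 2: row 7 has {1,3,4,5,6,7,8,9}; col 4 has {1,3,4,6,7,9}; box has {1,3,4,5,6,7,8,9} → only 2 remains.
(8,1) = 9: row 8 has {1,2,3,4,5,6,7,8}; col 1 has {1,3,4,5,7}; box has {1,2,3,4,5,7,8} → only 9 remains.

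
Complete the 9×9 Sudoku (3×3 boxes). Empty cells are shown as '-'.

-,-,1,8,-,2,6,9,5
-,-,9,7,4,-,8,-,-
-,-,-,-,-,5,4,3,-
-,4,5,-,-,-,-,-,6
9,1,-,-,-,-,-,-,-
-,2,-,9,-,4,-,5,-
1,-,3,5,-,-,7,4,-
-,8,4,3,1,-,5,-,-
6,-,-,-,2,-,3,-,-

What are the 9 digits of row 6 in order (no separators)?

R1C5 = 3: row 1 has {1,2,5,6,8,9}; col 5 has {1,2,4}; box has {2,4,5,7,8} → only 3 remains.
R5C7 = 2: row 5 has {1,9}; col 7 has {3,4,5,6,7,8}; box has {5,6} → only 2 remains.
R6C7 = 1: row 6 has {2,4,5,9}; col 7 has {2,3,4,5,6,7,8}; box has {2,5,6} → only 1 remains.
R7C2 = 9: row 7 has {1,3,4,5,7}; col 2 has {1,2,4,8}; box has {1,3,4,6,8} → only 9 remains.
R9C3 = 7: row 9 has {2,3,6}; col 3 has {1,3,4,5,9}; box has {1,3,4,6,8,9} → only 7 remains.
R9C4 = 4: row 9 has {2,3,6,7}; col 4 has {3,5,7,8,9}; box has {1,2,3,5} → only 4 remains.
R1C2 = 7: row 1 has {1,2,3,5,6,8,9}; col 2 has {1,2,4,8,9}; box has {1,9} → only 7 remains.
R3C2 = 6: row 3 has {3,4,5}; col 2 has {1,2,4,7,8,9}; box has {1,7,9} → only 6 remains.
R3C4 = 1: row 3 has {3,4,5,6}; col 4 has {3,4,5,7,8,9}; box has {2,3,4,5,7,8} → only 1 remains.
R3C5 = 9: row 3 has {1,3,4,5,6}; col 5 has {1,2,3,4}; box has {1,2,3,4,5,7,8} → only 9 remains.
R4C4 = 2: row 4 has {4,5,6}; col 4 has {1,3,4,5,7,8,9}; box has {4,9} → only 2 remains.
R4C7 = 9: row 4 has {2,4,5,6}; col 7 has {1,2,3,4,5,6,7,8}; box has {1,2,5,6} → only 9 remains.
R5C4 = 6: row 5 has {1,2,9}; col 4 has {1,2,3,4,5,7,8,9}; box has {2,4,9} → only 6 remains.
R8C1 = 2: row 8 has {1,3,4,5,8}; col 1 has {1,6,9}; box has {1,3,4,6,7,8,9} → only 2 remains.
R8C8 = 6: row 8 has {1,2,3,4,5,8}; col 8 has {3,4,5,9}; box has {3,4,5,7} → only 6 remains.
R8C9 = 9: row 8 has {1,2,3,4,5,6,8}; col 9 has {5,6}; box has {3,4,5,6,7} → only 9 remains.
R9C2 = 5: row 9 has {2,3,4,6,7}; col 2 has {1,2,4,6,7,8,9}; box has {1,2,3,4,6,7,8,9} → only 5 remains.
R1C1 = 4: row 1 has {1,2,3,5,6,7,8,9}; col 1 has {1,2,6,9}; box has {1,6,7,9} → only 4 remains.
R2C2 = 3: row 2 has {4,7,8,9}; col 2 has {1,2,4,5,6,7,8,9}; box has {1,4,6,7,9} → only 3 remains.
R2C6 = 6: row 2 has {3,4,7,8,9}; col 6 has {2,4,5}; box has {1,2,3,4,5,7,8,9} → only 6 remains.
R3C1 = 8: row 3 has {1,3,4,5,6,9}; col 1 has {1,2,4,6,9}; box has {1,3,4,6,7,9} → only 8 remains.
R3C3 = 2: row 3 has {1,3,4,5,6,8,9}; col 3 has {1,3,4,5,7,9}; box has {1,3,4,6,7,8,9} → only 2 remains.
R3C9 = 7: row 3 has {1,2,3,4,5,6,8,9}; col 9 has {5,6,9}; box has {3,4,5,6,8,9} → only 7 remains.
R5C3 = 8: row 5 has {1,2,6,9}; col 3 has {1,2,3,4,5,7,9}; box has {1,2,4,5,9} → only 8 remains.
R5C8 = 7: row 5 has {1,2,6,8,9}; col 8 has {3,4,5,6,9}; box has {1,2,5,6,9} → only 7 remains.
R6C3 = 6: row 6 has {1,2,4,5,9}; col 3 has {1,2,3,4,5,7,8,9}; box has {1,2,4,5,8,9} → only 6 remains.
R7C6 = 8: row 7 has {1,3,4,5,7,9}; col 6 has {2,4,5,6}; box has {1,2,3,4,5} → only 8 remains.
R7C9 = 2: row 7 has {1,3,4,5,7,8,9}; col 9 has {5,6,7,9}; box has {3,4,5,6,7,9} → only 2 remains.
R8C6 = 7: row 8 has {1,2,3,4,5,6,8,9}; col 6 has {2,4,5,6,8}; box has {1,2,3,4,5,8} → only 7 remains.
R9C6 = 9: row 9 has {2,3,4,5,6,7}; col 6 has {2,4,5,6,7,8}; box has {1,2,3,4,5,7,8} → only 9 remains.
R2C1 = 5: row 2 has {3,4,6,7,8,9}; col 1 has {1,2,4,6,8,9}; box has {1,2,3,4,6,7,8,9} → only 5 remains.
R2C9 = 1: row 2 has {3,4,5,6,7,8,9}; col 9 has {2,5,6,7,9}; box has {3,4,5,6,7,8,9} → only 1 remains.
R4C8 = 8: row 4 has {2,4,5,6,9}; col 8 has {3,4,5,6,7,9}; box has {1,2,5,6,7,9} → only 8 remains.
R5C5 = 5: row 5 has {1,2,6,7,8,9}; col 5 has {1,2,3,4,9}; box has {2,4,6,9} → only 5 remains.
R5C6 = 3: row 5 has {1,2,5,6,7,8,9}; col 6 has {2,4,5,6,7,8,9}; box has {2,4,5,6,9} → only 3 remains.
R5C9 = 4: row 5 has {1,2,3,5,6,7,8,9}; col 9 has {1,2,5,6,7,9}; box has {1,2,5,6,7,8,9} → only 4 remains.
R6C9 = 3: row 6 has {1,2,4,5,6,9}; col 9 has {1,2,4,5,6,7,9}; box has {1,2,4,5,6,7,8,9} → only 3 remains.
R7C5 = 6: row 7 has {1,2,3,4,5,7,8,9}; col 5 has {1,2,3,4,5,9}; box has {1,2,3,4,5,7,8,9} → only 6 remains.
R9C8 = 1: row 9 has {2,3,4,5,6,7,9}; col 8 has {3,4,5,6,7,8,9}; box has {2,3,4,5,6,7,9} → only 1 remains.
R9C9 = 8: row 9 has {1,2,3,4,5,6,7,9}; col 9 has {1,2,3,4,5,6,7,9}; box has {1,2,3,4,5,6,7,9} → only 8 remains.
R2C8 = 2: row 2 has {1,3,4,5,6,7,8,9}; col 8 has {1,3,4,5,6,7,8,9}; box has {1,3,4,5,6,7,8,9} → only 2 remains.
R4C5 = 7: row 4 has {2,4,5,6,8,9}; col 5 has {1,2,3,4,5,6,9}; box has {2,3,4,5,6,9} → only 7 remains.
R4C6 = 1: row 4 has {2,4,5,6,7,8,9}; col 6 has {2,3,4,5,6,7,8,9}; box has {2,3,4,5,6,7,9} → only 1 remains.
R6C1 = 7: row 6 has {1,2,3,4,5,6,9}; col 1 has {1,2,4,5,6,8,9}; box has {1,2,4,5,6,8,9} → only 7 remains.
R6C5 = 8: row 6 has {1,2,3,4,5,6,7,9}; col 5 has {1,2,3,4,5,6,7,9}; box has {1,2,3,4,5,6,7,9} → only 8 remains.

726984153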